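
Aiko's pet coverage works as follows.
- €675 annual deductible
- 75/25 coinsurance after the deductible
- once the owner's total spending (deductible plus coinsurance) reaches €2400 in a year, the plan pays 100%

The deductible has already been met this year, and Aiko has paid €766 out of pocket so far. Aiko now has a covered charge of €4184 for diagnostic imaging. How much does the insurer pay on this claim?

€3138

With the deductible met, the entire €4184 is subject to coinsurance.
Owner's 25% share of €4184 is €1046.
Year-to-date out-of-pocket becomes €766 + €1046 = €1812, still under the €2400 maximum, so no cap applies.
The plan picks up €4184 − €1046 = €3138.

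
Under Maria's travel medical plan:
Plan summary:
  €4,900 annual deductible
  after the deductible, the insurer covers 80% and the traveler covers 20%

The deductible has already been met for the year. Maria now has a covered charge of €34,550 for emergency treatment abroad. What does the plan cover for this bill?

With the deductible met, the entire €34,550 is subject to coinsurance.
20% of €34,550 = €6,910 falls to the traveler.
The insurer covers the remainder: €34,550 − €6,910 = €27,640.

€27,640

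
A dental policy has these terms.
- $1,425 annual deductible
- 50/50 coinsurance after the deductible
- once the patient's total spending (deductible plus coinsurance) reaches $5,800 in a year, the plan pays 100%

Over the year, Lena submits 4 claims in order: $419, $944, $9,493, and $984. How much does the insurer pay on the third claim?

$5,056

Claim 1 ($419): entire amount goes to the deductible. Cost to patient: $419. OOP to date $419. Insurer: $419 − $419 = $0.
Claim 2 ($944): all of it applies to the deductible. Patient owes $944 (running OOP $1,363). Insurer: $944 − $944 = $0.
Claim 3 ($9,493): deductible takes $62, $9,431 remains; patient's 50% is $4,715.50. Claim cost before the cap: $62 + $4,715.50 = $4,777.50. Adding that to $1,363 gives $6,140.50, past the $5,800 cap; patient pays only $5,800 − $1,363 = $4,437. Insurer: $9,493 − $4,437 = $5,056.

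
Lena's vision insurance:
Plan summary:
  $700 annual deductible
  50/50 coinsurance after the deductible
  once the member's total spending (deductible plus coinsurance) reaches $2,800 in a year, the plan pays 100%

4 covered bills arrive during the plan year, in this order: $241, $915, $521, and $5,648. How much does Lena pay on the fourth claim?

$1,611.50

Bill 1, $241: fully absorbed by the deductible. Member pays $241; OOP now $241.
Bill 2, $915: $459 to deductible, leaving $456; coinsurance $456 × 50% = $228. Member pays $687; OOP now $928.
Bill 3, $521: deductible met; 50% of $521 = $260.50. Member owes $260.50 (running OOP $1,188.50).
Bill 4, $5,648: deductible already satisfied, so member's share is 50% × $5,648 = $2,824. OOP would hit $4,012.50 > $2,800, so the cap limits the member to $2,800 − $1,188.50 = $1,611.50.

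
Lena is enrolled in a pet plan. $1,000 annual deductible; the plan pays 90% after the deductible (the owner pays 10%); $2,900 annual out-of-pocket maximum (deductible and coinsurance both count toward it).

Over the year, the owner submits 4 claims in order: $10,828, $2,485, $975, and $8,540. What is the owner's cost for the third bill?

Claim 1 ($10,828): $1,000 to deductible, leaving $9,828; owner's 10% is $982.80. Owner owes $1,982.80 (running OOP $1,982.80).
Claim 2 ($2,485): 10% coinsurance on $2,485 = $248.50. Owner owes $248.50 (running OOP $2,231.30).
Claim 3 ($975): deductible already satisfied, so owner's share is 10% × $975 = $97.50. Owner pays $97.50; OOP now $2,328.80.

$97.50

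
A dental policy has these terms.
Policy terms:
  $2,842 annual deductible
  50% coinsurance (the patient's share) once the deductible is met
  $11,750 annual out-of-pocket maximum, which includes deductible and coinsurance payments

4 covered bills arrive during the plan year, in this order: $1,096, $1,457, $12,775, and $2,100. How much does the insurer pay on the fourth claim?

Claim 1 ($1,096): fully absorbed by the deductible. Patient owes $1,096 (running OOP $1,096). Plan pays $1,096 − $1,096 = $0.
Claim 2 ($1,457): entire amount goes to the deductible. Patient owes $1,457 (running OOP $2,553). Plan pays $1,457 − $1,457 = $0.
Claim 3 ($12,775): $289 finishes the deductible; $12,486 goes to coinsurance; 50% of $12,486 = $6,243. Patient owes $6,532 (running OOP $9,085). Insurer: $12,775 − $6,532 = $6,243.
Claim 4 ($2,100): deductible already satisfied, so patient's share is 50% × $2,100 = $1,050. Patient owes $1,050 (running OOP $10,135). Insurer: $2,100 − $1,050 = $1,050.

$1,050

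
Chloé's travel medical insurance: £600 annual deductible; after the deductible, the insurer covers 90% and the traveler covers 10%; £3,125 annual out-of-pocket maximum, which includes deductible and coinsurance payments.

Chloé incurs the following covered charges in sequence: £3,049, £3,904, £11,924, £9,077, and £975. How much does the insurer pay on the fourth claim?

£8,379.70

Bill 1, £3,049: £600 finishes the deductible; £2,449 goes to coinsurance; traveler's 10% is £244.90. Traveler owes £844.90 (running OOP £844.90). Insurer: £3,049 − £844.90 = £2,204.10.
Bill 2, £3,904: deductible already satisfied, so traveler's share is 10% × £3,904 = £390.40. Cost to traveler: £390.40. OOP to date £1,235.30. Plan pays £3,904 − £390.40 = £3,513.60.
Bill 3, £11,924: 10% coinsurance on £11,924 = £1,192.40. Traveler pays £1,192.40; OOP now £2,427.70. Insurer: £11,924 − £1,192.40 = £10,731.60.
Bill 4, £9,077: deductible met; 10% of £9,077 = £907.70. Adding that to £2,427.70 gives £3,335.40, past the £3,125 cap; traveler pays only £3,125 − £2,427.70 = £697.30. Insurer: £9,077 − £697.30 = £8,379.70.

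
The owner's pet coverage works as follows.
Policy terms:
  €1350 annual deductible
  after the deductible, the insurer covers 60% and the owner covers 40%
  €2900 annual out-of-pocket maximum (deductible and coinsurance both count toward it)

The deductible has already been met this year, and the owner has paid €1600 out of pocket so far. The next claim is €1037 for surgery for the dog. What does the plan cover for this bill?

The deductible is already satisfied, so the full bill goes to coinsurance.
40% of €1037 = €414.80 falls to the owner.
Year-to-date out-of-pocket becomes €1600 + €414.80 = €2014.80, still under the €2900 maximum, so no cap applies.
Insurer pays the balance: €1037 − €414.80 = €622.20.

€622.20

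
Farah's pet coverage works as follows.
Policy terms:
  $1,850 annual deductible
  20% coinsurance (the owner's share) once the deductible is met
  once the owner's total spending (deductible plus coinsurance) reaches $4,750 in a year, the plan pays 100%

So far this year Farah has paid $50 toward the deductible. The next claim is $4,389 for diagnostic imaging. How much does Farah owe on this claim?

$2,317.80

$50 of the $1,850 deductible is already met, leaving $1,800.
The remaining $2,589 (= $4,389 − $1,800) moves to coinsurance.
Coinsurance: $2,589 × 20% = $517.80.
Owner responsibility before any cap: $1,800 + $517.80 = $2,317.80.
Total out-of-pocket so far would be $50 + $2,317.80 = $2,367.80, below the $4,750 cap — no reduction.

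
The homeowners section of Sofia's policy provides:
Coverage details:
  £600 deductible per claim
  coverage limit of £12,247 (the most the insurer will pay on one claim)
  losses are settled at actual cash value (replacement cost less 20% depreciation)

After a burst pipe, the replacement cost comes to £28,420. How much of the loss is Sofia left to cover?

Depreciate 20%: the covered value is £28,420 × 0.8 = £22,736.
Less the £600 deductible: £22,736 − £600 = £22,136.
The £12,247 per-incident cap binds; insurer pays £12,247.
Homeowner's share is the uncovered remainder: £28,420 − £12,247 = £16,173.

£16,173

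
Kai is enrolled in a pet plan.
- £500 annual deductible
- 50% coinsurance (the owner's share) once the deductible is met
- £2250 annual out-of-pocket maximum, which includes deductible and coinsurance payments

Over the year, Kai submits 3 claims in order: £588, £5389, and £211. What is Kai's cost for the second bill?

£1706

Bill 1, £588: deductible takes £500, £88 remains; coinsurance £88 × 50% = £44. Cost to owner: £544. OOP to date £544.
Bill 2, £5389: deductible already satisfied, so owner's share is 50% × £5389 = £2694.50. That would push OOP to £3238.50, over the £2250 cap, so owner pays £2250 − £544 = £1706.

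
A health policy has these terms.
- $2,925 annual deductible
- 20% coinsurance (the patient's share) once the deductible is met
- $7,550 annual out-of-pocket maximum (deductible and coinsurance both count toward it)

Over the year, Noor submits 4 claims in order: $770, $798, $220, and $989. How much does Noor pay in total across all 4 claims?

Claim 1 — $770: fully absorbed by the deductible. Cost to patient: $770. OOP to date $770.
Claim 2 — $798: all of it applies to the deductible. Patient owes $798 (running OOP $1,568).
Claim 3 — $220: all of it applies to the deductible. Patient pays $220; OOP now $1,788.
Claim 4 — $989: all of it applies to the deductible. Patient pays $989; OOP now $2,777.
Summing the patient's payments: $770 + $798 + $220 + $989 = $2,777.

$2,777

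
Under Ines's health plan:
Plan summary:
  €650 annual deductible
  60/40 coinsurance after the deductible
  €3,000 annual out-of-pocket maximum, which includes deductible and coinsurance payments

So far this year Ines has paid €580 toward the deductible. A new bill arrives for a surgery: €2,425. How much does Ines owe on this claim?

Remaining deductible: €650 − €580 = €70.
The remaining €2,355 (= €2,425 − €70) moves to coinsurance.
Patient's 40% share of €2,355 is €942.
So the patient owes €70 + €942 = €1,012 before any cap.
Cumulative spending €580 + €1,012 = €1,592 stays under the €3,000 maximum.

€1,012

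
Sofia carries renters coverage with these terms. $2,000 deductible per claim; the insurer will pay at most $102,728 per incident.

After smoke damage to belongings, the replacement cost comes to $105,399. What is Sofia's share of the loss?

Less the $2,000 deductible: $105,399 − $2,000 = $103,399.
Since $103,399 > $102,728, the payout is capped at $102,728.
The tenant bears the rest of the original loss: $105,399 − $102,728 = $2,671.

$2,671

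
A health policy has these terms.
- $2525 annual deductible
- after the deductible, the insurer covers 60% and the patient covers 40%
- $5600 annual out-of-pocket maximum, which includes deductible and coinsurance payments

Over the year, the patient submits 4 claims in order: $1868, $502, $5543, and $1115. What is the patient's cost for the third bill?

Claim 1 — $1868: all of it applies to the deductible. Cost to patient: $1868. OOP to date $1868.
Claim 2 — $502: entire amount goes to the deductible. Patient pays $502; OOP now $2370.
Claim 3 — $5543: $155 to deductible, leaving $5388; patient's 40% is $2155.20. Patient owes $2310.20 (running OOP $4680.20).

$2310.20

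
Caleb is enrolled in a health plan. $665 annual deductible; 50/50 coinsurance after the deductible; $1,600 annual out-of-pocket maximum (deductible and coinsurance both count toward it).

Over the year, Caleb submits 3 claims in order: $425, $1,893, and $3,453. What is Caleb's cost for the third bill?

$108.50

Claim 1 — $425: fully absorbed by the deductible. Patient pays $425; OOP now $425.
Claim 2 — $1,893: $240 finishes the deductible; $1,653 goes to coinsurance; patient's 50% is $826.50. Cost to patient: $1,066.50. OOP to date $1,491.50.
Claim 3 — $3,453: deductible already satisfied, so patient's share is 50% × $3,453 = $1,726.50. That would push OOP to $3,218, over the $1,600 cap, so patient pays $1,600 − $1,491.50 = $108.50.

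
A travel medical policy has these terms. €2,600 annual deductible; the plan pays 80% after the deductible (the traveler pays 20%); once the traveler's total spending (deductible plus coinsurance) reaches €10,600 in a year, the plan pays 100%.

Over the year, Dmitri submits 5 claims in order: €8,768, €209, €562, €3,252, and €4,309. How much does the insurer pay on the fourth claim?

Bill 1, €8,768: deductible takes €2,600, €6,168 remains; traveler's 20% is €1,233.60. Cost to traveler: €3,833.60. OOP to date €3,833.60. Plan pays €8,768 − €3,833.60 = €4,934.40.
Bill 2, €209: 20% coinsurance on €209 = €41.80. Traveler owes €41.80 (running OOP €3,875.40). Plan pays €209 − €41.80 = €167.20.
Bill 3, €562: 20% coinsurance on €562 = €112.40. Traveler pays €112.40; OOP now €3,987.80. Plan pays €562 − €112.40 = €449.60.
Bill 4, €3,252: deductible met; 20% of €3,252 = €650.40. Cost to traveler: €650.40. OOP to date €4,638.20. Insurer: €3,252 − €650.40 = €2,601.60.

€2,601.60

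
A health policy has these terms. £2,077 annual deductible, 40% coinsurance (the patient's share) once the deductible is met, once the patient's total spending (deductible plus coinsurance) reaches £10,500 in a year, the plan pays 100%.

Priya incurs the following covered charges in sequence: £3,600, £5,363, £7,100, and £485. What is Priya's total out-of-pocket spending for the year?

£7,865.40

Claim 1 — £3,600: deductible takes £2,077, £1,523 remains; 40% of £1,523 = £609.20. Cost to patient: £2,686.20. OOP to date £2,686.20.
Claim 2 — £5,363: deductible already satisfied, so patient's share is 40% × £5,363 = £2,145.20. Cost to patient: £2,145.20. OOP to date £4,831.40.
Claim 3 — £7,100: 40% coinsurance on £7,100 = £2,840. Patient pays £2,840; OOP now £7,671.40.
Claim 4 — £485: deductible already satisfied, so patient's share is 40% × £485 = £194. Patient pays £194; OOP now £7,865.40.
Summing the patient's payments: £2,686.20 + £2,145.20 + £2,840 + £194 = £7,865.40.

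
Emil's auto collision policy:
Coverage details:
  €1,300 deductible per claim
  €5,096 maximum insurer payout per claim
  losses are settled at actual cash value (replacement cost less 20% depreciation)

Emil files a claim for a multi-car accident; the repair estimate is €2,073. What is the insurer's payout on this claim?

€358.40

At 20% depreciation, ACV = €2,073 − €414.60 = €1,658.40.
Subtract the deductible: €1,658.40 − €1,300 = €358.40.
€358.40 is within the €5,096 limit, so the insurer pays €358.40.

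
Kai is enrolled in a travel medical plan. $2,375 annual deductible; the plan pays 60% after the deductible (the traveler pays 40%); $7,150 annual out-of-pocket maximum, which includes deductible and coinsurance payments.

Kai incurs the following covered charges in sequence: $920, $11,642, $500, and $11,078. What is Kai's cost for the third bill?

$200

Bill 1, $920: fully absorbed by the deductible. Cost to traveler: $920. OOP to date $920.
Bill 2, $11,642: $1,455 finishes the deductible; $10,187 goes to coinsurance; 40% of $10,187 = $4,074.80. Traveler owes $5,529.80 (running OOP $6,449.80).
Bill 3, $500: deductible already satisfied, so traveler's share is 40% × $500 = $200. Traveler owes $200 (running OOP $6,649.80).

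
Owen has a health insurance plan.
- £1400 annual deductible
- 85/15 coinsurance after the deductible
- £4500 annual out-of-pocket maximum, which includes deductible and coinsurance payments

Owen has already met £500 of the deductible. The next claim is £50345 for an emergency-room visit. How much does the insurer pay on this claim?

£46345

Deductible still to meet: £1400 − £500 = £900.
The remaining £49445 (= £50345 − £900) moves to coinsurance.
Patient's 15% share of £49445 is £7416.75.
Patient responsibility before any cap: £900 + £7416.75 = £8316.75.
Year-to-date out-of-pocket would reach £500 + £8316.75 = £8816.75, above the £4500 maximum, so the patient pays only £4500 − £500 = £4000.
The plan picks up £50345 − £4000 = £46345.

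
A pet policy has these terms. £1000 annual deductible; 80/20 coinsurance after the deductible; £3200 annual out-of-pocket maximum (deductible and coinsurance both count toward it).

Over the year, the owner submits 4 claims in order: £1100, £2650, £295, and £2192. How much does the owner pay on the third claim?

£59

Claim 1 (£1100): £1000 to deductible, leaving £100; owner's 20% is £20. Cost to owner: £1020. OOP to date £1020.
Claim 2 (£2650): deductible already satisfied, so owner's share is 20% × £2650 = £530. Owner owes £530 (running OOP £1550).
Claim 3 (£295): deductible already satisfied, so owner's share is 20% × £295 = £59. Owner pays £59; OOP now £1609.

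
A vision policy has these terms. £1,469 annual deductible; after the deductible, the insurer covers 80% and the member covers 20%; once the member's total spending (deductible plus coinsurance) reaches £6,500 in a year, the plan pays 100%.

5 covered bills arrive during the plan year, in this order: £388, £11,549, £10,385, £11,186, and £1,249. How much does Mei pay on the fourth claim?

#1 (£388): entire amount goes to the deductible. Cost to member: £388. OOP to date £388.
#2 (£11,549): deductible takes £1,081, £10,468 remains; coinsurance £10,468 × 20% = £2,093.60. Member pays £3,174.60; OOP now £3,562.60.
#3 (£10,385): deductible already satisfied, so member's share is 20% × £10,385 = £2,077. Member owes £2,077 (running OOP £5,639.60).
#4 (£11,186): deductible met; 20% of £11,186 = £2,237.20. That would push OOP to £7,876.80, over the £6,500 cap, so member pays £6,500 − £5,639.60 = £860.40.

£860.40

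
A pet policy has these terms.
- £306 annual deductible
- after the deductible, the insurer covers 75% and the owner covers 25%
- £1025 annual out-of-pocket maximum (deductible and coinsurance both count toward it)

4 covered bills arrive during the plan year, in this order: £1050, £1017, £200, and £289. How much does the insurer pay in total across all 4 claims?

£1687.50

Claim 1 (£1050): £306 finishes the deductible; £744 goes to coinsurance; coinsurance £744 × 25% = £186. Cost to owner: £492. OOP to date £492. Plan pays £1050 − £492 = £558.
Claim 2 (£1017): 25% coinsurance on £1017 = £254.25. Cost to owner: £254.25. OOP to date £746.25. Plan pays £1017 − £254.25 = £762.75.
Claim 3 (£200): deductible already satisfied, so owner's share is 25% × £200 = £50. Owner pays £50; OOP now £796.25. Insurer: £200 − £50 = £150.
Claim 4 (£289): deductible already satisfied, so owner's share is 25% × £289 = £72.25. Owner owes £72.25 (running OOP £868.50). Insurer: £289 − £72.25 = £216.75.
Insurer total = bills − owner's total = £2556 − £868.50 = £1687.50.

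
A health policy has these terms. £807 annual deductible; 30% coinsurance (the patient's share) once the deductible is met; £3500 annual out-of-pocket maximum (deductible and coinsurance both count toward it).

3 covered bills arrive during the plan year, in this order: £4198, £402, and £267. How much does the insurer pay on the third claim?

£186.90

Claim 1 — £4198: £807 finishes the deductible; £3391 goes to coinsurance; coinsurance £3391 × 30% = £1017.30. Patient pays £1824.30; OOP now £1824.30. Insurer: £4198 − £1824.30 = £2373.70.
Claim 2 — £402: 30% coinsurance on £402 = £120.60. Cost to patient: £120.60. OOP to date £1944.90. Insurer: £402 − £120.60 = £281.40.
Claim 3 — £267: deductible met; 30% of £267 = £80.10. Patient owes £80.10 (running OOP £2025). Plan pays £267 − £80.10 = £186.90.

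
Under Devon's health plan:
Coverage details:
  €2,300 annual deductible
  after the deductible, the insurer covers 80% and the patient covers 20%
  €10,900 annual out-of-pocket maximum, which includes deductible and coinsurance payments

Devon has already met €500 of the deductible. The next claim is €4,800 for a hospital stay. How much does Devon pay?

€500 of the €2,300 deductible is already met, leaving €1,800.
After the €1,800 deductible portion, €4,800 − €1,800 = €3,000 is subject to coinsurance.
Patient's 20% share of €3,000 is €600.
So the patient owes €1,800 + €600 = €2,400 before any cap.
Total out-of-pocket so far would be €500 + €2,400 = €2,900, below the €10,900 cap — no reduction.

€2,400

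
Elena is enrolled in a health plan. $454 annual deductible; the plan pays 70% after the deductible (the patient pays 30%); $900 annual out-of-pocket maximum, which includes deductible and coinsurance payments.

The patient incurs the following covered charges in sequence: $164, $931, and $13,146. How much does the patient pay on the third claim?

Claim 1 ($164): all of it applies to the deductible. Patient pays $164; OOP now $164.
Claim 2 ($931): $290 finishes the deductible; $641 goes to coinsurance; patient's 30% is $192.30. Patient pays $482.30; OOP now $646.30.
Claim 3 ($13,146): 30% coinsurance on $13,146 = $3,943.80. OOP would hit $4,590.10 > $900, so the cap limits the patient to $900 − $646.30 = $253.70.

$253.70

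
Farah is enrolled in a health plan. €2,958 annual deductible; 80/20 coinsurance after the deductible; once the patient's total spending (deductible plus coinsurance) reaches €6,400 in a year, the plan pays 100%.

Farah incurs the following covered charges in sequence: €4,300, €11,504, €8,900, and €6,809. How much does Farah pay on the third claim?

€872.80

Claim 1 (€4,300): €2,958 finishes the deductible; €1,342 goes to coinsurance; coinsurance €1,342 × 20% = €268.40. Patient owes €3,226.40 (running OOP €3,226.40).
Claim 2 (€11,504): deductible met; 20% of €11,504 = €2,300.80. Patient owes €2,300.80 (running OOP €5,527.20).
Claim 3 (€8,900): deductible already satisfied, so patient's share is 20% × €8,900 = €1,780. Adding that to €5,527.20 gives €7,307.20, past the €6,400 cap; patient pays only €6,400 − €5,527.20 = €872.80.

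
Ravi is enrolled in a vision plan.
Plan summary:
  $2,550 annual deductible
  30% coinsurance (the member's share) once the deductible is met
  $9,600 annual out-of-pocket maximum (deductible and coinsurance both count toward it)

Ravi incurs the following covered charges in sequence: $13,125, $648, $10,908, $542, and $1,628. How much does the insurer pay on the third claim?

Bill 1, $13,125: $2,550 finishes the deductible; $10,575 goes to coinsurance; 30% of $10,575 = $3,172.50. Member owes $5,722.50 (running OOP $5,722.50). Plan pays $13,125 − $5,722.50 = $7,402.50.
Bill 2, $648: 30% coinsurance on $648 = $194.40. Cost to member: $194.40. OOP to date $5,916.90. Plan pays $648 − $194.40 = $453.60.
Bill 3, $10,908: 30% coinsurance on $10,908 = $3,272.40. Cost to member: $3,272.40. OOP to date $9,189.30. Plan pays $10,908 − $3,272.40 = $7,635.60.

$7,635.60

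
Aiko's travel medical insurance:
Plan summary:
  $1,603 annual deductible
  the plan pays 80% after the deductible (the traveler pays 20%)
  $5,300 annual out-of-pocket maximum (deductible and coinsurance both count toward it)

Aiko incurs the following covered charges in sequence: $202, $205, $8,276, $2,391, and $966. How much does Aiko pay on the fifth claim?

Bill 1, $202: fully absorbed by the deductible. Cost to traveler: $202. OOP to date $202.
Bill 2, $205: all of it applies to the deductible. Cost to traveler: $205. OOP to date $407.
Bill 3, $8,276: $1,196 finishes the deductible; $7,080 goes to coinsurance; coinsurance $7,080 × 20% = $1,416. Traveler pays $2,612; OOP now $3,019.
Bill 4, $2,391: deductible met; 20% of $2,391 = $478.20. Cost to traveler: $478.20. OOP to date $3,497.20.
Bill 5, $966: deductible met; 20% of $966 = $193.20. Traveler pays $193.20; OOP now $3,690.40.

$193.20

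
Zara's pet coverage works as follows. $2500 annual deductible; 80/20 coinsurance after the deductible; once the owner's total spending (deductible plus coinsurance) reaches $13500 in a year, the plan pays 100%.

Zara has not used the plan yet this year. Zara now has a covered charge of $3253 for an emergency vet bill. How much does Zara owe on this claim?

$2650.60

The full $2500 deductible is still open; $2500 of this bill applies to it.
After the $2500 deductible portion, $3253 − $2500 = $753 is subject to coinsurance.
Owner's 20% share of $753 is $150.60.
So the owner owes $2500 + $150.60 = $2650.60 before any cap.
Cumulative spending $0 + $2650.60 = $2650.60 stays under the $13500 maximum.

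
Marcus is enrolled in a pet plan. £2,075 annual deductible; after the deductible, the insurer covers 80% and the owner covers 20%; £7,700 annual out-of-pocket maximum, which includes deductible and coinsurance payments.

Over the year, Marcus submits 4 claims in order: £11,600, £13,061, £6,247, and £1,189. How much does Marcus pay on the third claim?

#1 (£11,600): deductible takes £2,075, £9,525 remains; coinsurance £9,525 × 20% = £1,905. Owner owes £3,980 (running OOP £3,980).
#2 (£13,061): deductible met; 20% of £13,061 = £2,612.20. Owner pays £2,612.20; OOP now £6,592.20.
#3 (£6,247): deductible already satisfied, so owner's share is 20% × £6,247 = £1,249.40. OOP would hit £7,841.60 > £7,700, so the cap limits the owner to £7,700 − £6,592.20 = £1,107.80.

£1,107.80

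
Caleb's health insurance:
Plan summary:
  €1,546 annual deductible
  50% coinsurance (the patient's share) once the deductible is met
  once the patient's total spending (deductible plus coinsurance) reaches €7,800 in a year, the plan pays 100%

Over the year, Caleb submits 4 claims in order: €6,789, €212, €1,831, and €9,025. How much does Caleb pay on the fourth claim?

Bill 1, €6,789: deductible takes €1,546, €5,243 remains; 50% of €5,243 = €2,621.50. Patient owes €4,167.50 (running OOP €4,167.50).
Bill 2, €212: 50% coinsurance on €212 = €106. Cost to patient: €106. OOP to date €4,273.50.
Bill 3, €1,831: deductible met; 50% of €1,831 = €915.50. Patient pays €915.50; OOP now €5,189.
Bill 4, €9,025: deductible met; 50% of €9,025 = €4,512.50. That would push OOP to €9,701.50, over the €7,800 cap, so patient pays €7,800 − €5,189 = €2,611.

€2,611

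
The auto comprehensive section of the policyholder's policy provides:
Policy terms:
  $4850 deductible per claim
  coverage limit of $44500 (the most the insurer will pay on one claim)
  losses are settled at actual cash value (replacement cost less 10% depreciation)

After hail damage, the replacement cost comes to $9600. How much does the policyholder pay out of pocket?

Actual cash value after 10% depreciation: $9600 × 90% = $8640.
After the deductible, $8640 − $4850 = $3790 remains.
$3790 is within the $44500 limit, so the insurer pays $3790.
The policyholder bears the rest of the original loss: $9600 − $3790 = $5810.

$5810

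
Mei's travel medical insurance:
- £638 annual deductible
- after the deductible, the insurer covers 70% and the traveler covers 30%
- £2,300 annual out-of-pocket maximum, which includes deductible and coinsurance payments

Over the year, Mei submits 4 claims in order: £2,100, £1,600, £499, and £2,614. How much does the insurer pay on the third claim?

Claim 1 (£2,100): deductible takes £638, £1,462 remains; traveler's 30% is £438.60. Cost to traveler: £1,076.60. OOP to date £1,076.60. Plan pays £2,100 − £1,076.60 = £1,023.40.
Claim 2 (£1,600): deductible met; 30% of £1,600 = £480. Cost to traveler: £480. OOP to date £1,556.60. Plan pays £1,600 − £480 = £1,120.
Claim 3 (£499): deductible met; 30% of £499 = £149.70. Traveler pays £149.70; OOP now £1,706.30. Plan pays £499 − £149.70 = £349.30.

£349.30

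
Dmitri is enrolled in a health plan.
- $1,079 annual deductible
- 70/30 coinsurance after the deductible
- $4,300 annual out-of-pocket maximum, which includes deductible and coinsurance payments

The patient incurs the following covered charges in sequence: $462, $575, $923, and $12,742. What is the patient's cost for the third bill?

Claim 1 — $462: entire amount goes to the deductible. Patient owes $462 (running OOP $462).
Claim 2 — $575: entire amount goes to the deductible. Patient owes $575 (running OOP $1,037).
Claim 3 — $923: $42 to deductible, leaving $881; 30% of $881 = $264.30. Patient pays $306.30; OOP now $1,343.30.

$306.30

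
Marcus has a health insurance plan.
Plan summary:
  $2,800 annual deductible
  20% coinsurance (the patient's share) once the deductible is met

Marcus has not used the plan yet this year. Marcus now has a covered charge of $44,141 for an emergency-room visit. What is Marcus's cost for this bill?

$11,068.20

Deductible not yet touched, so the first $2,800 of the bill goes to the deductible.
The remaining $41,341 (= $44,141 − $2,800) moves to coinsurance.
Coinsurance: $41,341 × 20% = $8,268.20.
Patient responsibility: $2,800 + $8,268.20 = $11,068.20.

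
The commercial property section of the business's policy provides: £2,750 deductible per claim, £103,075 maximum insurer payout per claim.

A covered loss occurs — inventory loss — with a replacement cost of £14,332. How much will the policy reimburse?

£11,582

After the deductible, £14,332 − £2,750 = £11,582 remains.
£11,582 is within the £103,075 limit, so the insurer pays £11,582.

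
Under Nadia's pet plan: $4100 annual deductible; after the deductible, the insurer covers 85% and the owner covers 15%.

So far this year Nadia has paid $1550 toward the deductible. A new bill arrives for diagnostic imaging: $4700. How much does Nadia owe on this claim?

Remaining deductible: $4100 − $1550 = $2550.
The remaining $2150 (= $4700 − $2550) moves to coinsurance.
Owner's 15% share of $2150 is $322.50.
That puts the owner's cost at $2550 + $322.50 = $2872.50.

$2872.50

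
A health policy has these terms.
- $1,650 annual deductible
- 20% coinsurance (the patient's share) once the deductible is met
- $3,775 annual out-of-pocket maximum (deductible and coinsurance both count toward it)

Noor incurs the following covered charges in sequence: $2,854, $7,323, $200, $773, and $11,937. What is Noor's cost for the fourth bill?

$154.60

Claim 1 — $2,854: $1,650 to deductible, leaving $1,204; 20% of $1,204 = $240.80. Patient pays $1,890.80; OOP now $1,890.80.
Claim 2 — $7,323: 20% coinsurance on $7,323 = $1,464.60. Patient pays $1,464.60; OOP now $3,355.40.
Claim 3 — $200: deductible already satisfied, so patient's share is 20% × $200 = $40. Patient pays $40; OOP now $3,395.40.
Claim 4 — $773: 20% coinsurance on $773 = $154.60. Patient pays $154.60; OOP now $3,550.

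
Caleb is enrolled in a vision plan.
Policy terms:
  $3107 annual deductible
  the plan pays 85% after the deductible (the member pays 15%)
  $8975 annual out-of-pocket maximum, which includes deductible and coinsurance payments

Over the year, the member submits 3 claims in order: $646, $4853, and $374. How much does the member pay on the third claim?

$56.10

Claim 1 ($646): fully absorbed by the deductible. Member owes $646 (running OOP $646).
Claim 2 ($4853): $2461 to deductible, leaving $2392; coinsurance $2392 × 15% = $358.80. Member owes $2819.80 (running OOP $3465.80).
Claim 3 ($374): 15% coinsurance on $374 = $56.10. Cost to member: $56.10. OOP to date $3521.90.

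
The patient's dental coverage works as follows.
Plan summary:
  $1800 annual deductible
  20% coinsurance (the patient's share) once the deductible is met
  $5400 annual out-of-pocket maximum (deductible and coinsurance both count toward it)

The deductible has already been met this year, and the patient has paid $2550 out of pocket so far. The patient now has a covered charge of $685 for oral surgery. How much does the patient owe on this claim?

$137

With the deductible met, the entire $685 is subject to coinsurance.
20% of $685 = $137 falls to the patient.
Year-to-date out-of-pocket becomes $2550 + $137 = $2687, still under the $5400 maximum, so no cap applies.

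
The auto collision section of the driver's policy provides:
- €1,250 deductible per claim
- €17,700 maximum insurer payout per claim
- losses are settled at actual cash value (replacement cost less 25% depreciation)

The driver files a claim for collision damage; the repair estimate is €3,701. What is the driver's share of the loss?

Depreciate 25%: the covered value is €3,701 × 0.75 = €2,775.75.
Less the €1,250 deductible: €2,775.75 − €1,250 = €1,525.75.
€1,525.75 ≤ €17,700, so the limit doesn't bind; insurer pays €1,525.75.
Driver's share is the uncovered remainder: €3,701 − €1,525.75 = €2,175.25.

€2,175.25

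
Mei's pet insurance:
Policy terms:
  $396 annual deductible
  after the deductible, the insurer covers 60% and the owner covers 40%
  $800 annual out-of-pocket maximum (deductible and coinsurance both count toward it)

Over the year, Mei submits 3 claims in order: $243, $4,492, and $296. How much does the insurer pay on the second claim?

$3,935

#1 ($243): fully absorbed by the deductible. Owner pays $243; OOP now $243. Insurer: $243 − $243 = $0.
#2 ($4,492): $153 finishes the deductible; $4,339 goes to coinsurance; owner's 40% is $1,735.60. Deductible plus coinsurance: $153 + $1,735.60 = $1,888.60. That would push OOP to $2,131.60, over the $800 cap, so owner pays $800 − $243 = $557. Plan pays $4,492 − $557 = $3,935.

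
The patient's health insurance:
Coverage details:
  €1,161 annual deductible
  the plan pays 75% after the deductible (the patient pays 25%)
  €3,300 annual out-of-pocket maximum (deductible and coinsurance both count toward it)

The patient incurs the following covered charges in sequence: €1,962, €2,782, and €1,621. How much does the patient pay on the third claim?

€405.25

Bill 1, €1,962: €1,161 to deductible, leaving €801; 25% of €801 = €200.25. Cost to patient: €1,361.25. OOP to date €1,361.25.
Bill 2, €2,782: 25% coinsurance on €2,782 = €695.50. Cost to patient: €695.50. OOP to date €2,056.75.
Bill 3, €1,621: deductible met; 25% of €1,621 = €405.25. Patient owes €405.25 (running OOP €2,462).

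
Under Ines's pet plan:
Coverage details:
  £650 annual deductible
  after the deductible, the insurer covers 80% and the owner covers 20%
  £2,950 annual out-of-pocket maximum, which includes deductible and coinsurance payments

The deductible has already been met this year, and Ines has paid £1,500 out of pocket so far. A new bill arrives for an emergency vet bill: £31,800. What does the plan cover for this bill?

£30,350

The deductible is already satisfied, so the full bill goes to coinsurance.
Coinsurance: £31,800 × 20% = £6,360.
Adding £6,360 to the £1,500 already spent would give £7,860, which exceeds the £2,950 cap; the owner pays just £2,950 − £1,500 = £1,450.
The insurer covers the remainder: £31,800 − £1,450 = £30,350.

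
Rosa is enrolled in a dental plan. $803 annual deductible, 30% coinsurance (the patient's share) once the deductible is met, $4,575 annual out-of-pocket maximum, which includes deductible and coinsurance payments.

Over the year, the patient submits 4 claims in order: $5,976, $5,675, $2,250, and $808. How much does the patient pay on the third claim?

Bill 1, $5,976: $803 to deductible, leaving $5,173; patient's 30% is $1,551.90. Patient pays $2,354.90; OOP now $2,354.90.
Bill 2, $5,675: deductible met; 30% of $5,675 = $1,702.50. Patient owes $1,702.50 (running OOP $4,057.40).
Bill 3, $2,250: deductible already satisfied, so patient's share is 30% × $2,250 = $675. OOP would hit $4,732.40 > $4,575, so the cap limits the patient to $4,575 − $4,057.40 = $517.60.

$517.60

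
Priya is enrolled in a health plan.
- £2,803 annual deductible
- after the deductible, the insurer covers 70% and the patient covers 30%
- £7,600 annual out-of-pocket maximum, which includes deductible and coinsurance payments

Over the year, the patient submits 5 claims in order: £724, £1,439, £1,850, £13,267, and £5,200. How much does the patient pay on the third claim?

Claim 1 (£724): entire amount goes to the deductible. Patient pays £724; OOP now £724.
Claim 2 (£1,439): all of it applies to the deductible. Cost to patient: £1,439. OOP to date £2,163.
Claim 3 (£1,850): £640 to deductible, leaving £1,210; 30% of £1,210 = £363. Cost to patient: £1,003. OOP to date £3,166.

£1,003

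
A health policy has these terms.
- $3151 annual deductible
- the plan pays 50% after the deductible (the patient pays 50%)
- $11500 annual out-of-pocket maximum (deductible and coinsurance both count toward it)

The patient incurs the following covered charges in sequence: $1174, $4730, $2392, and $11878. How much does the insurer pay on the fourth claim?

Bill 1, $1174: entire amount goes to the deductible. Patient pays $1174; OOP now $1174. Plan pays $1174 − $1174 = $0.
Bill 2, $4730: $1977 to deductible, leaving $2753; coinsurance $2753 × 50% = $1376.50. Patient pays $3353.50; OOP now $4527.50. Plan pays $4730 − $3353.50 = $1376.50.
Bill 3, $2392: deductible already satisfied, so patient's share is 50% × $2392 = $1196. Cost to patient: $1196. OOP to date $5723.50. Plan pays $2392 − $1196 = $1196.
Bill 4, $11878: 50% coinsurance on $11878 = $5939. OOP would hit $11662.50 > $11500, so the cap limits the patient to $11500 − $5723.50 = $5776.50. Insurer: $11878 − $5776.50 = $6101.50.

$6101.50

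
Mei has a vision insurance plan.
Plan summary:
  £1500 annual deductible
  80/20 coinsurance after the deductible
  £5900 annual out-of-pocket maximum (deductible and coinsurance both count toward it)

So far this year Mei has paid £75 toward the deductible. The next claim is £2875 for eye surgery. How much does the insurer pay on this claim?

£1160

Deductible still to meet: £1500 − £75 = £1425.
That leaves £2875 − £1425 = £1450 for coinsurance.
Member's 20% share of £1450 is £290.
Member responsibility before any cap: £1425 + £290 = £1715.
Cumulative spending £75 + £1715 = £1790 stays under the £5900 maximum.
The plan picks up £2875 − £1715 = £1160.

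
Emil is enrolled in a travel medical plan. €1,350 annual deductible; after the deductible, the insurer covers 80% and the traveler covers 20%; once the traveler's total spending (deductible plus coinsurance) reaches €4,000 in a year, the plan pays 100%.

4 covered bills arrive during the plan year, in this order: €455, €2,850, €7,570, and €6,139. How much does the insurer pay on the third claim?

Claim 1 (€455): fully absorbed by the deductible. Traveler pays €455; OOP now €455. Insurer: €455 − €455 = €0.
Claim 2 (€2,850): €895 to deductible, leaving €1,955; traveler's 20% is €391. Traveler owes €1,286 (running OOP €1,741). Insurer: €2,850 − €1,286 = €1,564.
Claim 3 (€7,570): deductible already satisfied, so traveler's share is 20% × €7,570 = €1,514. Traveler pays €1,514; OOP now €3,255. Insurer: €7,570 − €1,514 = €6,056.

€6,056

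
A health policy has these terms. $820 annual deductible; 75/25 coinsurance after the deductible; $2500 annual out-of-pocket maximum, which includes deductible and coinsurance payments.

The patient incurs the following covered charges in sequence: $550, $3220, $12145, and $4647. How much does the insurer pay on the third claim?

Claim 1 — $550: all of it applies to the deductible. Patient pays $550; OOP now $550. Insurer: $550 − $550 = $0.
Claim 2 — $3220: $270 finishes the deductible; $2950 goes to coinsurance; patient's 25% is $737.50. Patient owes $1007.50 (running OOP $1557.50). Insurer: $3220 − $1007.50 = $2212.50.
Claim 3 — $12145: 25% coinsurance on $12145 = $3036.25. Adding that to $1557.50 gives $4593.75, past the $2500 cap; patient pays only $2500 − $1557.50 = $942.50. Plan pays $12145 − $942.50 = $11202.50.

$11202.50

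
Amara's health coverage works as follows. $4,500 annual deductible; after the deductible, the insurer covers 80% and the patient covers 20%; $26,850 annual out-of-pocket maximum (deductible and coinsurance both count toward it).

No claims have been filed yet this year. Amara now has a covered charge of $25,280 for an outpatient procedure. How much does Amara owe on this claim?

Deductible not yet touched, so the first $4,500 of the bill goes to the deductible.
The remaining $20,780 (= $25,280 − $4,500) moves to coinsurance.
Patient's 20% share of $20,780 is $4,156.
So the patient owes $4,500 + $4,156 = $8,656 before any cap.
Cumulative spending $0 + $8,656 = $8,656 stays under the $26,850 maximum.

$8,656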